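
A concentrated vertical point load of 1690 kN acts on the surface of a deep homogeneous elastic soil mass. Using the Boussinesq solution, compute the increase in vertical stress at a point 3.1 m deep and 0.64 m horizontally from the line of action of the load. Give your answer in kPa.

Boussinesq vertical stress below a point load on an elastic half-space:
Δσ_z = 3P/(2πz²) · [1 + (r/z)²]^(−5/2)
r/z = 0.64/3.1 = 0.20645; [1+(r/z)²]^(−5/2) = 0.90091.
Δσ_z = 3×1690/(2π×3.1²) × 0.90091 = 83.966 × 0.90091 = 75.65 kPa

Δσ_z ≈ 75.6 kPa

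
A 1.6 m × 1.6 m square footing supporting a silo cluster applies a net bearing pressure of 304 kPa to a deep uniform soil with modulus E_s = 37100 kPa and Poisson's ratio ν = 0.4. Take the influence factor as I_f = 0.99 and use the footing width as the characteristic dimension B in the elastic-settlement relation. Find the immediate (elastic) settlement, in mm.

Immediate (elastic) settlement: S_e = q·B·(1−ν²)/E_s · I_f.
S_e = 304 × 1.6 × (1 − 0.4²) / 37100 × 0.99
    = 304 × 1.6 × 0.84 / 37100 × 0.99
    = 0.0109 m = 10.9 mm

S_e ≈ 10.9 mm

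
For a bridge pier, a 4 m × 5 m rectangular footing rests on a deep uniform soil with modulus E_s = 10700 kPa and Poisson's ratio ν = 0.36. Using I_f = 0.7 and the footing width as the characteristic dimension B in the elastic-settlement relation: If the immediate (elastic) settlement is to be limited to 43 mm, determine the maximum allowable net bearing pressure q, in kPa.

S_e = q·B·(1−ν²)/E_s · I_f  ⇒  q = S_e·E_s / (B·(1−ν²)·I_f).
q = 0.043 × 10700 / (4 × 0.8704 × 0.7) = 188.8 kPa

q ≈ 189 kPa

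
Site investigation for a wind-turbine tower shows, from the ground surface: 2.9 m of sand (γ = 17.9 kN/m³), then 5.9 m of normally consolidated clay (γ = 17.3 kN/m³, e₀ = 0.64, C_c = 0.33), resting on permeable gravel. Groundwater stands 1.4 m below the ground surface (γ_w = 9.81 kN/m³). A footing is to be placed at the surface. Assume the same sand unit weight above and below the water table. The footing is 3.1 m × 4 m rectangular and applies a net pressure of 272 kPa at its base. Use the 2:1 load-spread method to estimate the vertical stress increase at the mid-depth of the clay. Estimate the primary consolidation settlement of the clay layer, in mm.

Mid-depth of clay below the ground surface: z = 2.9 + 5.9/2 = 5.85 m.
Total vertical stress at mid-clay: σ_v = 17.9×2.9 + 17.3×2.95 = 102.94 kPa.
Pore pressure: u = 9.81×(5.85 − 1.4) = 43.655 kPa.
Initial effective stress: σ'_0 = σ_v − u = 102.94 − 43.655 = 59.285 kPa.
Stress increase at mid-clay by the 2:1 spreading method:
Δσ = qBL/((B+z)(L+z)) = 272×3.1×4/((3.1+5.85)(4+5.85)) = 38.259 kPa
Final effective stress: σ'_f = σ'_0 + Δσ = 59.285 + 38.259 = 97.544 kPa.
Normally consolidated clay, so the full stress increment lies on the virgin compression line:
S_c = C_c·H/(1+e₀)·log₁₀(σ'_f/σ'_0) = 0.33×5.9/(1+0.64)×log₁₀(97.544/59.285)
    = 1.1872 × 0.21626 = 0.2567 m

S_c ≈ 257 mm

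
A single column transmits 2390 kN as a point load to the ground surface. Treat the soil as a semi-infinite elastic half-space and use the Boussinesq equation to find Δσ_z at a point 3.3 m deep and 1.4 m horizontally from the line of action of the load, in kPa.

Δσ_z ≈ 69.3 kPa

Boussinesq vertical stress below a point load on an elastic half-space:
Δσ_z = 3P/(2πz²) · [1 + (r/z)²]^(−5/2)
r/z = 1.4/3.3 = 0.42424; [1+(r/z)²]^(−5/2) = 0.66117.
Δσ_z = 3×2390/(2π×3.3²) × 0.66117 = 104.79 × 0.66117 = 69.28 kPa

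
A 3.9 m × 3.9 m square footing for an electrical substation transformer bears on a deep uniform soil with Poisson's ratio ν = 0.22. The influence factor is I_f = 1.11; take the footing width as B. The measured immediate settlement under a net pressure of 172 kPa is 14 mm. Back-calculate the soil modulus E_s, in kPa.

E_s ≈ 50600 kPa

S_e = q·B·(1−ν²)/E_s · I_f  ⇒  E_s = q·B·(1−ν²)·I_f / S_e.
E_s = 172 × 3.9 × 0.9516 × 1.11 / 0.014 = 50610 kPa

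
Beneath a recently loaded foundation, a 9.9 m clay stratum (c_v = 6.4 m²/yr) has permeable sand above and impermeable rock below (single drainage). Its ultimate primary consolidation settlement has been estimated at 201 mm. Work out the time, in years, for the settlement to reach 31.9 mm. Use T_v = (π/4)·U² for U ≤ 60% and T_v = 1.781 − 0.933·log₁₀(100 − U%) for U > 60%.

Drainage path length: H_d = H = 9.9 m (single drainage).
U = S(t)/S_ult = 31.9/201 = 0.1587.
U ≤ 60%: T_v = (π/4)·U² = (π/4)×0.15871² = 0.019782.
t = T_v·H_d²/c_v = 0.019782×9.9²/6.4 = 0.3029 years.

t ≈ 0.303 years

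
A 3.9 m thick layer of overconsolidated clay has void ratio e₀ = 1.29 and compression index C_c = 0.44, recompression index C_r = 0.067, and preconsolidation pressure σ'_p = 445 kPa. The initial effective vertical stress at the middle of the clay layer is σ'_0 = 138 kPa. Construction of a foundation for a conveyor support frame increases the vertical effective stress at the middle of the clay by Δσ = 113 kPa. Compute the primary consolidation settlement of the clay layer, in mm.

S_c ≈ 29.6 mm

Final effective stress: σ'_f = 138 + 113 = 251 kPa.
σ'_f = 251 ≤ σ'_p = 445 kPa, so the clay remains overconsolidated and only the recompression index applies:
S_c = C_r·H/(1+e₀)·log₁₀(σ'_f/σ'_0) = 0.067×3.9/2.29×log₁₀(251/138)
    = 0.11411 × 0.25979 = 0.02964 m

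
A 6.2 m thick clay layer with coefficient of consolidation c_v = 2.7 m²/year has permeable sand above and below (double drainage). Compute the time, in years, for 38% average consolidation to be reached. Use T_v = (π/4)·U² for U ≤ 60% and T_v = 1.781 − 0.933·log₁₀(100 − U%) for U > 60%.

t ≈ 0.404 years

Drainage path length: H_d = H/2 = 3.1 m (double drainage).
U ≤ 60%: T_v = (π/4)·U² = (π/4)×0.38² = 0.11341.
t = T_v·H_d²/c_v = 0.11341×3.1²/2.7 = 0.4037 years.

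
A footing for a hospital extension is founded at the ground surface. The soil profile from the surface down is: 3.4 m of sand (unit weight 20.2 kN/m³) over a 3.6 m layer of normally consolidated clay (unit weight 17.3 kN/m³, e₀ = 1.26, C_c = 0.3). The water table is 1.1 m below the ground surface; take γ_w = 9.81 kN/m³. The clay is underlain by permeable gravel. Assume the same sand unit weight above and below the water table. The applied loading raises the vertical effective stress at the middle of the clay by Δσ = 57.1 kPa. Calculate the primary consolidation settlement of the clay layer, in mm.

S_c ≈ 139 mm

Mid-depth of clay below the ground surface: z = 3.4 + 3.6/2 = 5.2 m.
Total vertical stress at mid-clay: σ_v = 20.2×3.4 + 17.3×1.8 = 99.82 kPa.
Pore pressure: u = 9.81×(5.2 − 1.1) = 40.221 kPa.
Initial effective stress: σ'_0 = σ_v − u = 99.82 − 40.221 = 59.599 kPa.
Final effective stress: σ'_f = σ'_0 + Δσ = 59.599 + 57.1 = 116.7 kPa.
Normally consolidated clay, so the full stress increment lies on the virgin compression line:
S_c = C_c·H/(1+e₀)·log₁₀(σ'_f/σ'_0) = 0.3×3.6/(1+1.26)×log₁₀(116.7/59.599)
    = 0.47788 × 0.29183 = 0.1395 m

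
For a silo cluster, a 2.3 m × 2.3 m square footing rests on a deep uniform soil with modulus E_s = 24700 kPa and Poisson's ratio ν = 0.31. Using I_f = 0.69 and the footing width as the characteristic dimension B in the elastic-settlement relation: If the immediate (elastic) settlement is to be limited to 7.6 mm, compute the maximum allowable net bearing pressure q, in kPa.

S_e = q·B·(1−ν²)/E_s · I_f  ⇒  q = S_e·E_s / (B·(1−ν²)·I_f).
q = 0.0076 × 24700 / (2.3 × 0.9039 × 0.69) = 130.9 kPa

q ≈ 131 kPa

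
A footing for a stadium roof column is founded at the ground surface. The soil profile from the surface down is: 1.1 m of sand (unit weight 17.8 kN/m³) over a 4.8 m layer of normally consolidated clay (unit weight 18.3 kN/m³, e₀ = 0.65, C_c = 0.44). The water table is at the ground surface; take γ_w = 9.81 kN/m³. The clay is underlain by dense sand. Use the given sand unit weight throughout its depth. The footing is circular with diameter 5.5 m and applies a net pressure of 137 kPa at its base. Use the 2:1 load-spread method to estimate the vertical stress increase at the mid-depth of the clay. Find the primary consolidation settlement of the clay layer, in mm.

Mid-depth of clay below the ground surface: z = 1.1 + 4.8/2 = 3.5 m.
Total vertical stress at mid-clay: σ_v = 17.8×1.1 + 18.3×2.4 = 63.5 kPa.
Pore pressure: u = 9.81×(3.5 − 0) = 34.335 kPa.
Initial effective stress: σ'_0 = σ_v − u = 63.5 − 34.335 = 29.165 kPa.
Stress increase at mid-clay by the 2:1 spreading method:
Δσ ≈ qD²/(D+z)² = 137×5.5²/(5.5+3.5)² = 51.164 kPa
Final effective stress: σ'_f = σ'_0 + Δσ = 29.165 + 51.164 = 80.329 kPa.
Normally consolidated clay, so the full stress increment lies on the virgin compression line:
S_c = C_c·H/(1+e₀)·log₁₀(σ'_f/σ'_0) = 0.44×4.8/(1+0.65)×log₁₀(80.329/29.165)
    = 1.28 × 0.44001 = 0.5632 m

S_c ≈ 563 mm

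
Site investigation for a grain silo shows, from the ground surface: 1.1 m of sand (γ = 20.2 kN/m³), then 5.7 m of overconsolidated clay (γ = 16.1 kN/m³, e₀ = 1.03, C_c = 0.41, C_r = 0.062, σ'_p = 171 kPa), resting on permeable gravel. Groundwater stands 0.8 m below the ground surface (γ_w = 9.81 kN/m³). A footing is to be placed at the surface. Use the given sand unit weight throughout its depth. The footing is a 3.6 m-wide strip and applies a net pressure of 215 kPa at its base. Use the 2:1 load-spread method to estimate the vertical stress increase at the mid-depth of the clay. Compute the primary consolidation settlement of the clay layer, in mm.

Mid-depth of clay below the ground surface: z = 1.1 + 5.7/2 = 3.95 m.
Total vertical stress at mid-clay: σ_v = 20.2×1.1 + 16.1×2.85 = 68.105 kPa.
Pore pressure: u = 9.81×(3.95 − 0.8) = 30.902 kPa.
Initial effective stress: σ'_0 = σ_v − u = 68.105 − 30.902 = 37.203 kPa.
Stress increase at mid-clay by the 2:1 spreading method:
Δσ = qB/(B+z) = 215×3.6/(3.6+3.95) = 102.52 kPa
Final effective stress: σ'_f = 37.203 + 102.52 = 139.72 kPa.
σ'_f = 139.72 ≤ σ'_p = 171 kPa, so the clay remains overconsolidated and only the recompression index applies:
S_c = C_r·H/(1+e₀)·log₁₀(σ'_f/σ'_0) = 0.062×5.7/2.03×log₁₀(139.72/37.203)
    = 0.17409 × 0.57468 = 0.1 m

S_c ≈ 100 mm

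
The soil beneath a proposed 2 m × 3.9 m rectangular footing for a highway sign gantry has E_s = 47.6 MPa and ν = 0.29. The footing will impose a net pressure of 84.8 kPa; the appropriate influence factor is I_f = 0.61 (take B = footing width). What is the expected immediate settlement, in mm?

Immediate (elastic) settlement: S_e = q·B·(1−ν²)/E_s · I_f.
E_s = 47.6 MPa = 47600 kPa.
S_e = 84.8 × 2 × (1 − 0.29²) / 47600 × 0.61
    = 84.8 × 2 × 0.9159 / 47600 × 0.61
    = 0.001991 m = 1.991 mm

S_e ≈ 1.99 mm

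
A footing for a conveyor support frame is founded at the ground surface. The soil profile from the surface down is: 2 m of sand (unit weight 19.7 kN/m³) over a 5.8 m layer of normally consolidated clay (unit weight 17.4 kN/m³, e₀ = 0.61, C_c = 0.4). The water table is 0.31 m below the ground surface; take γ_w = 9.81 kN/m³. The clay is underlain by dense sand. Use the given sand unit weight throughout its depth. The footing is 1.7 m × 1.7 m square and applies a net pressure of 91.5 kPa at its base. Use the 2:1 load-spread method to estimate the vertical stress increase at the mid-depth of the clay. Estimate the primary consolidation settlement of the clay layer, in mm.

Mid-depth of clay below the ground surface: z = 2 + 5.8/2 = 4.9 m.
Total vertical stress at mid-clay: σ_v = 19.7×2 + 17.4×2.9 = 89.86 kPa.
Pore pressure: u = 9.81×(4.9 − 0.31) = 45.028 kPa.
Initial effective stress: σ'_0 = σ_v − u = 89.86 − 45.028 = 44.832 kPa.
Stress increase at mid-clay by the 2:1 spreading method:
Δσ = qBL/((B+z)(L+z)) = 91.5×1.7×1.7/((1.7+4.9)(1.7+4.9)) = 6.0706 kPa
Final effective stress: σ'_f = σ'_0 + Δσ = 44.832 + 6.0706 = 50.903 kPa.
Normally consolidated clay, so the full stress increment lies on the virgin compression line:
S_c = C_c·H/(1+e₀)·log₁₀(σ'_f/σ'_0) = 0.4×5.8/(1+0.61)×log₁₀(50.903/44.832)
    = 1.441 × 0.055155 = 0.07948 m

S_c ≈ 79.5 mm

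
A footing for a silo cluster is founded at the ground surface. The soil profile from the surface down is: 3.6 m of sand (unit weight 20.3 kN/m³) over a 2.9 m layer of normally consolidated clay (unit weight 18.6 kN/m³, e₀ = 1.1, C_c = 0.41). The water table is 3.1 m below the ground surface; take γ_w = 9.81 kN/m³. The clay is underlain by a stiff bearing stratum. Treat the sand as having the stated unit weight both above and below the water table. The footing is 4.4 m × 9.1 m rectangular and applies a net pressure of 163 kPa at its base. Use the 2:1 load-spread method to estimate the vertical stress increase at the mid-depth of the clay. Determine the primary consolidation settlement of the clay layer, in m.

S_c ≈ 0.116 m

Mid-depth of clay below the ground surface: z = 3.6 + 2.9/2 = 5.05 m.
Total vertical stress at mid-clay: σ_v = 20.3×3.6 + 18.6×1.45 = 100.05 kPa.
Pore pressure: u = 9.81×(5.05 − 3.1) = 19.13 kPa.
Initial effective stress: σ'_0 = σ_v − u = 100.05 − 19.13 = 80.92 kPa.
Stress increase at mid-clay by the 2:1 spreading method:
Δσ = qBL/((B+z)(L+z)) = 163×4.4×9.1/((4.4+5.05)(9.1+5.05)) = 48.808 kPa
Final effective stress: σ'_f = σ'_0 + Δσ = 80.92 + 48.808 = 129.73 kPa.
Normally consolidated clay, so the full stress increment lies on the virgin compression line:
S_c = C_c·H/(1+e₀)·log₁₀(σ'_f/σ'_0) = 0.41×2.9/(1+1.1)×log₁₀(129.73/80.92)
    = 0.56619 × 0.20498 = 0.1161 m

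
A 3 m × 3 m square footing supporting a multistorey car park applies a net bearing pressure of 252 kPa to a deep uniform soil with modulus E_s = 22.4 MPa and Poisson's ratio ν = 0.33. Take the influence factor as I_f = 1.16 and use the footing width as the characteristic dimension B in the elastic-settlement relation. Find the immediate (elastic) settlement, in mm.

S_e ≈ 34.9 mm

Immediate (elastic) settlement: S_e = q·B·(1−ν²)/E_s · I_f.
E_s = 22.4 MPa = 22400 kPa.
S_e = 252 × 3 × (1 − 0.33²) / 22400 × 1.16
    = 252 × 3 × 0.8911 / 22400 × 1.16
    = 0.03489 m = 34.89 mm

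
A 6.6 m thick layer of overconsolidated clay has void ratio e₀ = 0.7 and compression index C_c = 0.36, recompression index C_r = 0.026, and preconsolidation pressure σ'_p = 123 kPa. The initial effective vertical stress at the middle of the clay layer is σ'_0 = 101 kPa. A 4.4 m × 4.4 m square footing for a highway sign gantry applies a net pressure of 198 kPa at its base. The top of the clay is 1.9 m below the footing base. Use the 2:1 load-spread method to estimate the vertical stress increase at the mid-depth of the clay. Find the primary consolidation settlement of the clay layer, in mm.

Mid-depth of clay below the footing base: z = 1.9 + 6.6/2 = 5.2 m.
Stress increase at mid-clay by the 2:1 spreading method:
Δσ = qBL/((B+z)(L+z)) = 198×4.4×4.4/((4.4+5.2)(4.4+5.2)) = 41.594 kPa
Final effective stress: σ'_f = 101 + 41.594 = 142.59 kPa.
σ'_f = 142.59 > σ'_p = 123 kPa, so the stress path crosses the preconsolidation pressure — recompression up to σ'_p, then virgin compression beyond:
S_c = H/(1+e₀)·[C_r·log₁₀(σ'_p/σ'_0) + C_c·log₁₀(σ'_f/σ'_p)]
    = 6.6/1.7 × [0.026×log₁₀(123/101) + 0.36×log₁₀(142.59/123)]
    = 3.8824 × [0.0022252 + 0.023106] = 0.09835 m

S_c ≈ 98.3 mm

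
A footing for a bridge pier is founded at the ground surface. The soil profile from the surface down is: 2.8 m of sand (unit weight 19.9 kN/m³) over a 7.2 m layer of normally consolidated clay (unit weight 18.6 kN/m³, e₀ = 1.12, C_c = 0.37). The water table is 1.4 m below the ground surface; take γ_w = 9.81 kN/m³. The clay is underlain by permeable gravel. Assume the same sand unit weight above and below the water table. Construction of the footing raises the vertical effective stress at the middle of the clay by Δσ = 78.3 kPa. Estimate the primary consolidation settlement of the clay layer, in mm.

Mid-depth of clay below the ground surface: z = 2.8 + 7.2/2 = 6.4 m.
Total vertical stress at mid-clay: σ_v = 19.9×2.8 + 18.6×3.6 = 122.68 kPa.
Pore pressure: u = 9.81×(6.4 − 1.4) = 49.05 kPa.
Initial effective stress: σ'_0 = σ_v − u = 122.68 − 49.05 = 73.63 kPa.
Final effective stress: σ'_f = σ'_0 + Δσ = 73.63 + 78.3 = 151.93 kPa.
Normally consolidated clay, so the full stress increment lies on the virgin compression line:
S_c = C_c·H/(1+e₀)·log₁₀(σ'_f/σ'_0) = 0.37×7.2/(1+1.12)×log₁₀(151.93/73.63)
    = 1.2566 × 0.31459 = 0.3953 m

S_c ≈ 395 mm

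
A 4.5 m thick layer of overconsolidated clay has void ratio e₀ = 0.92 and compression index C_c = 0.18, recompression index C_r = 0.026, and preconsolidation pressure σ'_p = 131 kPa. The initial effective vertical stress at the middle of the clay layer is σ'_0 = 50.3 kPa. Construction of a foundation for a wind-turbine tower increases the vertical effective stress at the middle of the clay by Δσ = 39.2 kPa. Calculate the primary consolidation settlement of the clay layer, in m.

Final effective stress: σ'_f = 50.3 + 39.2 = 89.5 kPa.
σ'_f = 89.5 ≤ σ'_p = 131 kPa, so the clay remains overconsolidated and only the recompression index applies:
S_c = C_r·H/(1+e₀)·log₁₀(σ'_f/σ'_0) = 0.026×4.5/1.92×log₁₀(89.5/50.3)
    = 0.060939 × 0.25026 = 0.01525 m

S_c ≈ 0.0153 m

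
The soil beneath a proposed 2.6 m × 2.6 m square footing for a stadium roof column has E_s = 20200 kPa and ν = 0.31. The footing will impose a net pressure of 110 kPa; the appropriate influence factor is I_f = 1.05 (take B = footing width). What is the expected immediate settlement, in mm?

S_e ≈ 13.4 mm

Immediate (elastic) settlement: S_e = q·B·(1−ν²)/E_s · I_f.
S_e = 110 × 2.6 × (1 − 0.31²) / 20200 × 1.05
    = 110 × 2.6 × 0.9039 / 20200 × 1.05
    = 0.01344 m = 13.44 mm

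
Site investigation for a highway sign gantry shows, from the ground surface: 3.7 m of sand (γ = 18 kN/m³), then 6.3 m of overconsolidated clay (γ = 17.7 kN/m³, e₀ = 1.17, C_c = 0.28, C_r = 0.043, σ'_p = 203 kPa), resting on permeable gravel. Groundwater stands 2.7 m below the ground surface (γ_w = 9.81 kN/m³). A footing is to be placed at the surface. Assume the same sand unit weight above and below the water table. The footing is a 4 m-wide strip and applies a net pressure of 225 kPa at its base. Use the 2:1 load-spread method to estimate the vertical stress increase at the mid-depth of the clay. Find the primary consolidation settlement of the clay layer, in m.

S_c ≈ 0.038 m

Mid-depth of clay below the ground surface: z = 3.7 + 6.3/2 = 6.85 m.
Total vertical stress at mid-clay: σ_v = 18×3.7 + 17.7×3.15 = 122.36 kPa.
Pore pressure: u = 9.81×(6.85 − 2.7) = 40.712 kPa.
Initial effective stress: σ'_0 = σ_v − u = 122.36 − 40.712 = 81.648 kPa.
Stress increase at mid-clay by the 2:1 spreading method:
Δσ = qB/(B+z) = 225×4/(4+6.85) = 82.949 kPa
Final effective stress: σ'_f = 81.648 + 82.949 = 164.6 kPa.
σ'_f = 164.6 ≤ σ'_p = 203 kPa, so the clay remains overconsolidated and only the recompression index applies:
S_c = C_r·H/(1+e₀)·log₁₀(σ'_f/σ'_0) = 0.043×6.3/2.17×log₁₀(164.6/81.648)
    = 0.12484 × 0.30448 = 0.03801 m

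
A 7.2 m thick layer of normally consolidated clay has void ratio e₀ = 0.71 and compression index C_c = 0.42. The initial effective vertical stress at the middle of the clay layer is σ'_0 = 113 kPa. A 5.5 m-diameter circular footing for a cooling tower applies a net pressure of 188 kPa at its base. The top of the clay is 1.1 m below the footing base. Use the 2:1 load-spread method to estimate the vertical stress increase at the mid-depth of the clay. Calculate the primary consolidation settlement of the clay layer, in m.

Mid-depth of clay below the footing base: z = 1.1 + 7.2/2 = 4.7 m.
Stress increase at mid-clay by the 2:1 spreading method:
Δσ ≈ qD²/(D+z)² = 188×5.5²/(5.5+4.7)² = 54.662 kPa
Final effective stress: σ'_f = σ'_0 + Δσ = 113 + 54.662 = 167.66 kPa.
Normally consolidated clay, so the full stress increment lies on the virgin compression line:
S_c = C_c·H/(1+e₀)·log₁₀(σ'_f/σ'_0) = 0.42×7.2/(1+0.71)×log₁₀(167.66/113)
    = 1.7684 × 0.17135 = 0.303 m

S_c ≈ 0.303 m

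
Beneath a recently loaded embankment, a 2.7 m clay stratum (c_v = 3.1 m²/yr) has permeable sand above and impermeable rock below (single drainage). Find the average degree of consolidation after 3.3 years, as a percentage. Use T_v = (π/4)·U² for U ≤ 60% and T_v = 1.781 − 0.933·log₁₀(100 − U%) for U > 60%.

U ≈ 97.5 %

Drainage path length: H_d = H = 2.7 m (single drainage).
T_v = c_v·t/H_d² = 3.1×3.3/2.7² = 1.4033.
T_v = 1.4033 corresponds to the U > 60% branch:
U = 1 − 10^((1.781 − T_v)/0.933)/100 = 0.9746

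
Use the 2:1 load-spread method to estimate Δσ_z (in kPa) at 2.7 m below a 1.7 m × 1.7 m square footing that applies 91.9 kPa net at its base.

By the 2:1 method the load spreads at 1 horizontal : 2 vertical, so at depth z the loaded area has grown by z in each plan dimension:
Δσ = qBL/((B+z)(L+z)) = 91.9×1.7×1.7/((1.7+2.7)(1.7+2.7)) = 13.719 kPa

Δσ_z ≈ 13.7 kPa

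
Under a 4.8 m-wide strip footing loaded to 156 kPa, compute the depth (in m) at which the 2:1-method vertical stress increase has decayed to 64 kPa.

z ≈ 6.9 m

2:1 spreading — at depth z the loaded area has grown by z in each plan dimension:
qB/(B+z) = Δσ_z ⇒ z = qB/Δσ_z − B = 156×4.8/64 − 4.8 = 6.9 m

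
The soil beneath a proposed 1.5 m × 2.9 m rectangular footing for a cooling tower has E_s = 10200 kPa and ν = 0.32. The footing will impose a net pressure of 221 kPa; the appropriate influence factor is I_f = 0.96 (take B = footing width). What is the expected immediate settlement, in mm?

S_e ≈ 28 mm

Immediate (elastic) settlement: S_e = q·B·(1−ν²)/E_s · I_f.
S_e = 221 × 1.5 × (1 − 0.32²) / 10200 × 0.96
    = 221 × 1.5 × 0.8976 / 10200 × 0.96
    = 0.02801 m = 28.01 mm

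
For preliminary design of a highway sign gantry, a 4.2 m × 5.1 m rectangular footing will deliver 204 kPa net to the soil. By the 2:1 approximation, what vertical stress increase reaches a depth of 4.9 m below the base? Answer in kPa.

By the 2:1 method the load spreads at 1 horizontal : 2 vertical, so at depth z the loaded area has grown by z in each plan dimension:
Δσ = qBL/((B+z)(L+z)) = 204×4.2×5.1/((4.2+4.9)(5.1+4.9)) = 48.018 kPa

Δσ_z ≈ 48 kPa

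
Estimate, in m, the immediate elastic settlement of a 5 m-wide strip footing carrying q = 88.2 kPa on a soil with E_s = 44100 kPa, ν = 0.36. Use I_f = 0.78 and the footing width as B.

S_e ≈ 0.00679 m

Immediate (elastic) settlement: S_e = q·B·(1−ν²)/E_s · I_f.
S_e = 88.2 × 5 × (1 − 0.36²) / 44100 × 0.78
    = 88.2 × 5 × 0.8704 / 44100 × 0.78
    = 0.006789 m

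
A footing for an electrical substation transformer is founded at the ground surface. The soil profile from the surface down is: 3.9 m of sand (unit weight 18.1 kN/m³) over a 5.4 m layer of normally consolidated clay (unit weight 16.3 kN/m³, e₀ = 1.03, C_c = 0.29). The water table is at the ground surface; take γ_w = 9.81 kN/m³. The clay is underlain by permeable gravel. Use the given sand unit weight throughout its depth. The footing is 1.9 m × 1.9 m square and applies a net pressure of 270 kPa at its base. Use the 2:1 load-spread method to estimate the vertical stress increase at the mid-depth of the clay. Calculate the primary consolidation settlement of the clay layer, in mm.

Mid-depth of clay below the ground surface: z = 3.9 + 5.4/2 = 6.6 m.
Total vertical stress at mid-clay: σ_v = 18.1×3.9 + 16.3×2.7 = 114.6 kPa.
Pore pressure: u = 9.81×(6.6 − 0) = 64.746 kPa.
Initial effective stress: σ'_0 = σ_v − u = 114.6 − 64.746 = 49.854 kPa.
Stress increase at mid-clay by the 2:1 spreading method:
Δσ = qBL/((B+z)(L+z)) = 270×1.9×1.9/((1.9+6.6)(1.9+6.6)) = 13.491 kPa
Final effective stress: σ'_f = σ'_0 + Δσ = 49.854 + 13.491 = 63.345 kPa.
Normally consolidated clay, so the full stress increment lies on the virgin compression line:
S_c = C_c·H/(1+e₀)·log₁₀(σ'_f/σ'_0) = 0.29×5.4/(1+1.03)×log₁₀(63.345/49.854)
    = 0.77143 × 0.10401 = 0.08024 m

S_c ≈ 80.2 mm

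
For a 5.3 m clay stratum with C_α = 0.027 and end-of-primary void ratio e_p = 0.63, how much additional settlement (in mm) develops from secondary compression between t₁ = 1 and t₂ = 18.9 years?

S_s ≈ 112 mm

Secondary compression: S_s = C_α·H/(1+e_p)·log₁₀(t₂/t₁)
S_s = 0.027×5.3/(1+0.63)×log₁₀(18.9/1)
    = 0.08779 × 1.276 = 0.1121 m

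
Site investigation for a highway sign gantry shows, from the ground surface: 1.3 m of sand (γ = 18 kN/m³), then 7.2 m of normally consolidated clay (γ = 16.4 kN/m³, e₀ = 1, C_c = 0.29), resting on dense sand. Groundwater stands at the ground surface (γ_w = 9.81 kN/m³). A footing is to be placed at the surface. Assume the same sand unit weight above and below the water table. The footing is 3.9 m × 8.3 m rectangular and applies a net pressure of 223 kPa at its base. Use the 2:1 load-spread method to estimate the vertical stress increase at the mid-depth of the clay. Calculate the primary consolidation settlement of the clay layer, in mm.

S_c ≈ 468 mm

Mid-depth of clay below the ground surface: z = 1.3 + 7.2/2 = 4.9 m.
Total vertical stress at mid-clay: σ_v = 18×1.3 + 16.4×3.6 = 82.44 kPa.
Pore pressure: u = 9.81×(4.9 − 0) = 48.069 kPa.
Initial effective stress: σ'_0 = σ_v − u = 82.44 − 48.069 = 34.371 kPa.
Stress increase at mid-clay by the 2:1 spreading method:
Δσ = qBL/((B+z)(L+z)) = 223×3.9×8.3/((3.9+4.9)(8.3+4.9)) = 62.143 kPa
Final effective stress: σ'_f = σ'_0 + Δσ = 34.371 + 62.143 = 96.514 kPa.
Normally consolidated clay, so the full stress increment lies on the virgin compression line:
S_c = C_c·H/(1+e₀)·log₁₀(σ'_f/σ'_0) = 0.29×7.2/(1+1)×log₁₀(96.514/34.371)
    = 1.044 × 0.4484 = 0.4681 m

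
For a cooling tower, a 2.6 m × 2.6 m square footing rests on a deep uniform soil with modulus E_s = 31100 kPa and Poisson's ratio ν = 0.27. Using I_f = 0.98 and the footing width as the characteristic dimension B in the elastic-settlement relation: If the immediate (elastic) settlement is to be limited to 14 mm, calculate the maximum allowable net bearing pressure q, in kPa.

S_e = q·B·(1−ν²)/E_s · I_f  ⇒  q = S_e·E_s / (B·(1−ν²)·I_f).
q = 0.014 × 31100 / (2.6 × 0.9271 × 0.98) = 184.3 kPa

q ≈ 184 kPa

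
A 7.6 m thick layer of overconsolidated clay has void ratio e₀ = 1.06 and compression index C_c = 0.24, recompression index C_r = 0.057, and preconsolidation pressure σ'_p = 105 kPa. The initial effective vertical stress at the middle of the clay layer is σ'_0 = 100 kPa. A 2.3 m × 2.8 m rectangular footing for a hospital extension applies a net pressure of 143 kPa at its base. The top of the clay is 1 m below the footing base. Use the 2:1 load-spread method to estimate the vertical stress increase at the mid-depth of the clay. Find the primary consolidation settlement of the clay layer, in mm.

Mid-depth of clay below the footing base: z = 1 + 7.6/2 = 4.8 m.
Stress increase at mid-clay by the 2:1 spreading method:
Δσ = qBL/((B+z)(L+z)) = 143×2.3×2.8/((2.3+4.8)(2.8+4.8)) = 17.067 kPa
Final effective stress: σ'_f = 100 + 17.067 = 117.07 kPa.
σ'_f = 117.07 > σ'_p = 105 kPa, so the stress path crosses the preconsolidation pressure — recompression up to σ'_p, then virgin compression beyond:
S_c = H/(1+e₀)·[C_r·log₁₀(σ'_p/σ'_0) + C_c·log₁₀(σ'_f/σ'_p)]
    = 7.6/2.06 × [0.057×log₁₀(105/100) + 0.24×log₁₀(117.07/105)]
    = 3.6893 × [0.0012078 + 0.011342] = 0.0463 m

S_c ≈ 46.3 mm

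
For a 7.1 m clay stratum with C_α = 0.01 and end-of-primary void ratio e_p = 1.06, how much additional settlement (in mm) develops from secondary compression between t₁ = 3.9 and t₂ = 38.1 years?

S_s ≈ 34.1 mm

Secondary compression: S_s = C_α·H/(1+e_p)·log₁₀(t₂/t₁)
S_s = 0.01×7.1/(1+1.06)×log₁₀(38.1/3.9)
    = 0.03447 × 0.9899 = 0.03412 m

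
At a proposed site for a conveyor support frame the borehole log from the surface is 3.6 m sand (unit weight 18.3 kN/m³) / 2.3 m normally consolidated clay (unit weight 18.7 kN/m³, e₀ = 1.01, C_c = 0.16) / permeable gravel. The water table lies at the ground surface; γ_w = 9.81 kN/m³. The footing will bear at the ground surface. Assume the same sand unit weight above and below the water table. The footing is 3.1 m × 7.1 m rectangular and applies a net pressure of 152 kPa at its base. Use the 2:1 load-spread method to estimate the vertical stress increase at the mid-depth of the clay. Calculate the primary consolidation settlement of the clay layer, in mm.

Mid-depth of clay below the ground surface: z = 3.6 + 2.3/2 = 4.75 m.
Total vertical stress at mid-clay: σ_v = 18.3×3.6 + 18.7×1.15 = 87.385 kPa.
Pore pressure: u = 9.81×(4.75 − 0) = 46.598 kPa.
Initial effective stress: σ'_0 = σ_v − u = 87.385 − 46.598 = 40.787 kPa.
Stress increase at mid-clay by the 2:1 spreading method:
Δσ = qBL/((B+z)(L+z)) = 152×3.1×7.1/((3.1+4.75)(7.1+4.75)) = 35.965 kPa
Final effective stress: σ'_f = σ'_0 + Δσ = 40.787 + 35.965 = 76.752 kPa.
Normally consolidated clay, so the full stress increment lies on the virgin compression line:
S_c = C_c·H/(1+e₀)·log₁₀(σ'_f/σ'_0) = 0.16×2.3/(1+1.01)×log₁₀(76.752/40.787)
    = 0.18308 × 0.27457 = 0.05027 m

S_c ≈ 50.3 mm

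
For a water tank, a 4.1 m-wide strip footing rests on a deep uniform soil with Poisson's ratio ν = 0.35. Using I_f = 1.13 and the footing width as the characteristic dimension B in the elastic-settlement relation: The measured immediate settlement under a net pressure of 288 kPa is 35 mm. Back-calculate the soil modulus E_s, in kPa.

E_s ≈ 33500 kPa

S_e = q·B·(1−ν²)/E_s · I_f  ⇒  E_s = q·B·(1−ν²)·I_f / S_e.
E_s = 288 × 4.1 × 0.8775 × 1.13 / 0.035 = 33450 kPa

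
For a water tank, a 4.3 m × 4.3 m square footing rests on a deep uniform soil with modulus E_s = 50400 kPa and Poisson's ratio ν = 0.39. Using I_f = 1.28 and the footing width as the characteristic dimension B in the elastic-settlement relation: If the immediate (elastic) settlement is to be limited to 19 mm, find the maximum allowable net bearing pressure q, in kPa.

q ≈ 205 kPa

S_e = q·B·(1−ν²)/E_s · I_f  ⇒  q = S_e·E_s / (B·(1−ν²)·I_f).
q = 0.019 × 50400 / (4.3 × 0.8479 × 1.28) = 205.2 kPa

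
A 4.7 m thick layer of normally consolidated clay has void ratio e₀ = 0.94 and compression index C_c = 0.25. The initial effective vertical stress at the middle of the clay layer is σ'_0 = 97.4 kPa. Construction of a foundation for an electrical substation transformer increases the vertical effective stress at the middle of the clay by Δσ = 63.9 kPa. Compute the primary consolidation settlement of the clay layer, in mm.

Final effective stress: σ'_f = σ'_0 + Δσ = 97.4 + 63.9 = 161.3 kPa.
Normally consolidated clay, so the full stress increment lies on the virgin compression line:
S_c = C_c·H/(1+e₀)·log₁₀(σ'_f/σ'_0) = 0.25×4.7/(1+0.94)×log₁₀(161.3/97.4)
    = 0.60567 × 0.21908 = 0.1327 m

S_c ≈ 133 mm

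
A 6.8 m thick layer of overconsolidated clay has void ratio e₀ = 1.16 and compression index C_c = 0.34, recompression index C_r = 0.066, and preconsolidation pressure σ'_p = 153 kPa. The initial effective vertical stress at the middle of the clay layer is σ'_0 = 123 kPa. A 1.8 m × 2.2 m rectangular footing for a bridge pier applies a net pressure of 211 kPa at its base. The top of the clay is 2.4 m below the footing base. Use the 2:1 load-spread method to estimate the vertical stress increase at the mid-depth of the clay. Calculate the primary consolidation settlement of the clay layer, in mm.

S_c ≈ 9.56 mm

Mid-depth of clay below the footing base: z = 2.4 + 6.8/2 = 5.8 m.
Stress increase at mid-clay by the 2:1 spreading method:
Δσ = qBL/((B+z)(L+z)) = 211×1.8×2.2/((1.8+5.8)(2.2+5.8)) = 13.743 kPa
Final effective stress: σ'_f = 123 + 13.743 = 136.74 kPa.
σ'_f = 136.74 ≤ σ'_p = 153 kPa, so the clay remains overconsolidated and only the recompression index applies:
S_c = C_r·H/(1+e₀)·log₁₀(σ'_f/σ'_0) = 0.066×6.8/2.16×log₁₀(136.74/123)
    = 0.20777 × 0.04599 = 0.009556 m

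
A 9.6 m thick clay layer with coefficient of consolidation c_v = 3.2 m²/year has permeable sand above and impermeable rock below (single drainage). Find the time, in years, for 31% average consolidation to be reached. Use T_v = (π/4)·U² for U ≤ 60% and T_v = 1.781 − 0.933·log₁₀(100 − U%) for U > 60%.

t ≈ 2.17 years

Drainage path length: H_d = H = 9.6 m (single drainage).
U ≤ 60%: T_v = (π/4)·U² = (π/4)×0.31² = 0.075477.
t = T_v·H_d²/c_v = 0.075477×9.6²/3.2 = 2.174 years.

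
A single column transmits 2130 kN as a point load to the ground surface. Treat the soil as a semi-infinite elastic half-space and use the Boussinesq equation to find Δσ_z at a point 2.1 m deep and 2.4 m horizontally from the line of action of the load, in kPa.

Δσ_z ≈ 28.6 kPa

Boussinesq vertical stress below a point load on an elastic half-space:
Δσ_z = 3P/(2πz²) · [1 + (r/z)²]^(−5/2)
r/z = 2.4/2.1 = 1.1429; [1+(r/z)²]^(−5/2) = 0.12382.
Δσ_z = 3×2130/(2π×2.1²) × 0.12382 = 230.61 × 0.12382 = 28.55 kPa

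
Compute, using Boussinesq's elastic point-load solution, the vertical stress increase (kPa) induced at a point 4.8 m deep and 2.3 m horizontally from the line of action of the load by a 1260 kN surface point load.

Boussinesq vertical stress below a point load on an elastic half-space:
Δσ_z = 3P/(2πz²) · [1 + (r/z)²]^(−5/2)
r/z = 2.3/4.8 = 0.47917; [1+(r/z)²]^(−5/2) = 0.59647.
Δσ_z = 3×1260/(2π×4.8²) × 0.59647 = 26.111 × 0.59647 = 15.57 kPa

Δσ_z ≈ 15.6 kPa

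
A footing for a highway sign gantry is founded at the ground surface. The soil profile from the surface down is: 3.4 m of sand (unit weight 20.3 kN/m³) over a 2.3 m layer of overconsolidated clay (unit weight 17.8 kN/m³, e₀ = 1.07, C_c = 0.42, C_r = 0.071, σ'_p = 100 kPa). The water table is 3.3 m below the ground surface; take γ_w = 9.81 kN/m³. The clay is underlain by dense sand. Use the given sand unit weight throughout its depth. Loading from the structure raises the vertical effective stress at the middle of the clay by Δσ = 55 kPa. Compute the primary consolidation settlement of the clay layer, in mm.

S_c ≈ 65.5 mm

Mid-depth of clay below the ground surface: z = 3.4 + 2.3/2 = 4.55 m.
Total vertical stress at mid-clay: σ_v = 20.3×3.4 + 17.8×1.15 = 89.49 kPa.
Pore pressure: u = 9.81×(4.55 − 3.3) = 12.263 kPa.
Initial effective stress: σ'_0 = σ_v − u = 89.49 − 12.263 = 77.227 kPa.
Final effective stress: σ'_f = 77.227 + 55 = 132.23 kPa.
σ'_f = 132.23 > σ'_p = 100 kPa, so the stress path crosses the preconsolidation pressure — recompression up to σ'_p, then virgin compression beyond:
S_c = H/(1+e₀)·[C_r·log₁₀(σ'_p/σ'_0) + C_c·log₁₀(σ'_f/σ'_p)]
    = 2.3/2.07 × [0.071×log₁₀(100/77.227) + 0.42×log₁₀(132.23/100)]
    = 1.1111 × [0.0079684 + 0.050959] = 0.06547 m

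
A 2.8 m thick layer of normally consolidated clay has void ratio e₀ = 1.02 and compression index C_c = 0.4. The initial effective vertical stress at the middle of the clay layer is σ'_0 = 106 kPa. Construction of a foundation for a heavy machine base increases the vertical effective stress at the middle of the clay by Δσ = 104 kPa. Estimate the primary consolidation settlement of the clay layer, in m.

Final effective stress: σ'_f = σ'_0 + Δσ = 106 + 104 = 210 kPa.
Normally consolidated clay, so the full stress increment lies on the virgin compression line:
S_c = C_c·H/(1+e₀)·log₁₀(σ'_f/σ'_0) = 0.4×2.8/(1+1.02)×log₁₀(210/106)
    = 0.55446 × 0.29691 = 0.1646 m

S_c ≈ 0.165 m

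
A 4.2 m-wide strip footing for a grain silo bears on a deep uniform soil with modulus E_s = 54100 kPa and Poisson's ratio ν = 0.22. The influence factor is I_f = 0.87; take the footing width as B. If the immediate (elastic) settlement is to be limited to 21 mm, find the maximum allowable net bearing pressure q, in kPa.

S_e = q·B·(1−ν²)/E_s · I_f  ⇒  q = S_e·E_s / (B·(1−ν²)·I_f).
q = 0.021 × 54100 / (4.2 × 0.9516 × 0.87) = 326.7 kPa

q ≈ 327 kPa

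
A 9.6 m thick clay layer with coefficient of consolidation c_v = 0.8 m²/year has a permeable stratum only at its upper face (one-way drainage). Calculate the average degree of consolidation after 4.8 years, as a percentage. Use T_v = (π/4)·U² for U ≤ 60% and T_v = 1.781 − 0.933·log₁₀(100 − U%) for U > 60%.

Drainage path length: H_d = H = 9.6 m (single drainage).
T_v = c_v·t/H_d² = 0.8×4.8/9.6² = 0.041667.
T_v = 0.041667 corresponds to the U ≤ 60% branch:
U = √(4T_v/π) = 0.2303

U ≈ 23 %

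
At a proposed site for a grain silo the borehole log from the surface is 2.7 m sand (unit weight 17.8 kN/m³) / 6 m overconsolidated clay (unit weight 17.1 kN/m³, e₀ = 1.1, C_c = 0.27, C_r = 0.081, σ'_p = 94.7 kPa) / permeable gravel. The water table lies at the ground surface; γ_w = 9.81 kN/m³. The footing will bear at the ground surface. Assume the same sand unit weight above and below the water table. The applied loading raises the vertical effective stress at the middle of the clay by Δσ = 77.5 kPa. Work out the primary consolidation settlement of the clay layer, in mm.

Mid-depth of clay below the ground surface: z = 2.7 + 6/2 = 5.7 m.
Total vertical stress at mid-clay: σ_v = 17.8×2.7 + 17.1×3 = 99.36 kPa.
Pore pressure: u = 9.81×(5.7 − 0) = 55.917 kPa.
Initial effective stress: σ'_0 = σ_v − u = 99.36 − 55.917 = 43.443 kPa.
Final effective stress: σ'_f = 43.443 + 77.5 = 120.94 kPa.
σ'_f = 120.94 > σ'_p = 94.7 kPa, so the stress path crosses the preconsolidation pressure — recompression up to σ'_p, then virgin compression beyond:
S_c = H/(1+e₀)·[C_r·log₁₀(σ'_p/σ'_0) + C_c·log₁₀(σ'_f/σ'_p)]
    = 6/2.1 × [0.081×log₁₀(94.7/43.443) + 0.27×log₁₀(120.94/94.7)]
    = 2.8571 × [0.027413 + 0.028679] = 0.1603 m

S_c ≈ 160 mm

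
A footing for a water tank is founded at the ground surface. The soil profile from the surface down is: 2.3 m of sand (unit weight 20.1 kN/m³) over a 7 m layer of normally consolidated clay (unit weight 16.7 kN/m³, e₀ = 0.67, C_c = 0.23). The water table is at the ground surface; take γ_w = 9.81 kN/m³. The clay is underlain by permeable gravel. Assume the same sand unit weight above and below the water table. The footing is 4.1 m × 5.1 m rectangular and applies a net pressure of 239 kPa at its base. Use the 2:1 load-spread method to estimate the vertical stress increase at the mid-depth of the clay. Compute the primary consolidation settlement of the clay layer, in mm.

Mid-depth of clay below the ground surface: z = 2.3 + 7/2 = 5.8 m.
Total vertical stress at mid-clay: σ_v = 20.1×2.3 + 16.7×3.5 = 104.68 kPa.
Pore pressure: u = 9.81×(5.8 − 0) = 56.898 kPa.
Initial effective stress: σ'_0 = σ_v − u = 104.68 − 56.898 = 47.782 kPa.
Stress increase at mid-clay by the 2:1 spreading method:
Δσ = qBL/((B+z)(L+z)) = 239×4.1×5.1/((4.1+5.8)(5.1+5.8)) = 46.312 kPa
Final effective stress: σ'_f = σ'_0 + Δσ = 47.782 + 46.312 = 94.094 kPa.
Normally consolidated clay, so the full stress increment lies on the virgin compression line:
S_c = C_c·H/(1+e₀)·log₁₀(σ'_f/σ'_0) = 0.23×7/(1+0.67)×log₁₀(94.094/47.782)
    = 0.96407 × 0.2943 = 0.2837 m

S_c ≈ 284 mm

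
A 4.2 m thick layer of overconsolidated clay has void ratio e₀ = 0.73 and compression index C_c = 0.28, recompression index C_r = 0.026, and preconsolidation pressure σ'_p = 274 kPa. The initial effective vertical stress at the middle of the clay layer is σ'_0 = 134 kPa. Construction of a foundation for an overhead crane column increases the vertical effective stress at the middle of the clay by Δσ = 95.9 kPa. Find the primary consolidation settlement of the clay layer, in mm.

S_c ≈ 14.8 mm

Final effective stress: σ'_f = 134 + 95.9 = 229.9 kPa.
σ'_f = 229.9 ≤ σ'_p = 274 kPa, so the clay remains overconsolidated and only the recompression index applies:
S_c = C_r·H/(1+e₀)·log₁₀(σ'_f/σ'_0) = 0.026×4.2/1.73×log₁₀(229.9/134)
    = 0.06312 × 0.23443 = 0.0148 m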